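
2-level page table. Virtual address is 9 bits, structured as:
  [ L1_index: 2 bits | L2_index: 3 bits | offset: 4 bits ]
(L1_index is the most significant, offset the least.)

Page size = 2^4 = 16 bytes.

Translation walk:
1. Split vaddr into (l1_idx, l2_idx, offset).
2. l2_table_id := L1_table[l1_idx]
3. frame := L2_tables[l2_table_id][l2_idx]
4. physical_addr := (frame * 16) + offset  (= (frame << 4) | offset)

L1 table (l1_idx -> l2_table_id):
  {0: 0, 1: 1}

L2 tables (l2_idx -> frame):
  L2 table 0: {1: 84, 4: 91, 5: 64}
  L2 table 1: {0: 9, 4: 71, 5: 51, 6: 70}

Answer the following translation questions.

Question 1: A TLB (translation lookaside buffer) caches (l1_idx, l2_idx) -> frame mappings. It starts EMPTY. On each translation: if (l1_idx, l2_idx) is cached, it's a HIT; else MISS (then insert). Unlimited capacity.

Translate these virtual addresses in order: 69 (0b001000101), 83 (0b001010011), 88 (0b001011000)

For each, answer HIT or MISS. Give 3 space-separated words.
vaddr=69: (0,4) not in TLB -> MISS, insert
vaddr=83: (0,5) not in TLB -> MISS, insert
vaddr=88: (0,5) in TLB -> HIT

Answer: MISS MISS HIT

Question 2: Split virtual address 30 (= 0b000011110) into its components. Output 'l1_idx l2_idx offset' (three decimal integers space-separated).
Answer: 0 1 14

Derivation:
vaddr = 30 = 0b000011110
  top 2 bits -> l1_idx = 0
  next 3 bits -> l2_idx = 1
  bottom 4 bits -> offset = 14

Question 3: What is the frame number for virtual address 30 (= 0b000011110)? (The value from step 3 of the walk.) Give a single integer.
vaddr = 30: l1_idx=0, l2_idx=1
L1[0] = 0; L2[0][1] = 84

Answer: 84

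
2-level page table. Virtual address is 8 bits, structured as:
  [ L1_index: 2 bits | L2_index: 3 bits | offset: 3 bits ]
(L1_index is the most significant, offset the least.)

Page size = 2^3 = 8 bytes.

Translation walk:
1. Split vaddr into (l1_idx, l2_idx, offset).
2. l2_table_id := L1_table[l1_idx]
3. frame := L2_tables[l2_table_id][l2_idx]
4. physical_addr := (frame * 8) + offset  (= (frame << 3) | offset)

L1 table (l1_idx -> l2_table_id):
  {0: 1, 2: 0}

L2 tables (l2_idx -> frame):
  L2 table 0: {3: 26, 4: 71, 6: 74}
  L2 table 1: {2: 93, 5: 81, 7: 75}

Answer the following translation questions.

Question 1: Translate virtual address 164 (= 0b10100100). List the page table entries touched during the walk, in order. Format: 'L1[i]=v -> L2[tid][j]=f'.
Answer: L1[2]=0 -> L2[0][4]=71

Derivation:
vaddr = 164 = 0b10100100
Split: l1_idx=2, l2_idx=4, offset=4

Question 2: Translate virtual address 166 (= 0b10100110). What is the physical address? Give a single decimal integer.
Answer: 574

Derivation:
vaddr = 166 = 0b10100110
Split: l1_idx=2, l2_idx=4, offset=6
L1[2] = 0
L2[0][4] = 71
paddr = 71 * 8 + 6 = 574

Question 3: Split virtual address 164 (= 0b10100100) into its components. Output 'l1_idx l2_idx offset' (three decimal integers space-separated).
vaddr = 164 = 0b10100100
  top 2 bits -> l1_idx = 2
  next 3 bits -> l2_idx = 4
  bottom 3 bits -> offset = 4

Answer: 2 4 4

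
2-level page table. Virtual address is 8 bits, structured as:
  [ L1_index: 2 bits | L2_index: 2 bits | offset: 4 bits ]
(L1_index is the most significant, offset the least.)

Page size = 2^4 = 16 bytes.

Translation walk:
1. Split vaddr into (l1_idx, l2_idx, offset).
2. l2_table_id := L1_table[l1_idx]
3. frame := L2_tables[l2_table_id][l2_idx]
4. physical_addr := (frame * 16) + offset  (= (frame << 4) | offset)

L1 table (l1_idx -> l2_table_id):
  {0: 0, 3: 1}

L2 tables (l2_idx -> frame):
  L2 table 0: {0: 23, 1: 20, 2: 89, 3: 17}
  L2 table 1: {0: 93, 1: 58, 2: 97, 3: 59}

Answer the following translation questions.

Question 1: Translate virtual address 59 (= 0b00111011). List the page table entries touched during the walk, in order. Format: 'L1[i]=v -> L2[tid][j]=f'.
Answer: L1[0]=0 -> L2[0][3]=17

Derivation:
vaddr = 59 = 0b00111011
Split: l1_idx=0, l2_idx=3, offset=11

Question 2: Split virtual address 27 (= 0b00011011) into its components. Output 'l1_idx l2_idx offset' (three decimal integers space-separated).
vaddr = 27 = 0b00011011
  top 2 bits -> l1_idx = 0
  next 2 bits -> l2_idx = 1
  bottom 4 bits -> offset = 11

Answer: 0 1 11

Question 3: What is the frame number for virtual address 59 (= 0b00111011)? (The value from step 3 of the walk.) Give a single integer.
Answer: 17

Derivation:
vaddr = 59: l1_idx=0, l2_idx=3
L1[0] = 0; L2[0][3] = 17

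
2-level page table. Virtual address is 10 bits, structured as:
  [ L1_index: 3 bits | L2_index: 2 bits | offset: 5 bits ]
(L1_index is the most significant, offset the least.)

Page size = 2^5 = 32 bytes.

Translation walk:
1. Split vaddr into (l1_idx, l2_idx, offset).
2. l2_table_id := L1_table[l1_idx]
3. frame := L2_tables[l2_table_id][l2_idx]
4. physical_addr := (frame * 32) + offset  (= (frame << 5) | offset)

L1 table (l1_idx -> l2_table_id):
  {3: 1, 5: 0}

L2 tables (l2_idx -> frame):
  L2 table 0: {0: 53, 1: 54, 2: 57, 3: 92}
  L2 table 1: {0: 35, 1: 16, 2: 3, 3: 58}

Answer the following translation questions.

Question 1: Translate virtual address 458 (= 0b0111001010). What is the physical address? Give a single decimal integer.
Answer: 106

Derivation:
vaddr = 458 = 0b0111001010
Split: l1_idx=3, l2_idx=2, offset=10
L1[3] = 1
L2[1][2] = 3
paddr = 3 * 32 + 10 = 106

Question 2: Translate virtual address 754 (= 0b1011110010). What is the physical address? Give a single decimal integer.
vaddr = 754 = 0b1011110010
Split: l1_idx=5, l2_idx=3, offset=18
L1[5] = 0
L2[0][3] = 92
paddr = 92 * 32 + 18 = 2962

Answer: 2962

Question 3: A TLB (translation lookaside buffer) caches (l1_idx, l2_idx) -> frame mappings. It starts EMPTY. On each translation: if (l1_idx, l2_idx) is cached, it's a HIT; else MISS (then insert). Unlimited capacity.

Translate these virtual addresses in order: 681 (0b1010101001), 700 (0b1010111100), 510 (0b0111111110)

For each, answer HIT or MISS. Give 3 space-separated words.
Answer: MISS HIT MISS

Derivation:
vaddr=681: (5,1) not in TLB -> MISS, insert
vaddr=700: (5,1) in TLB -> HIT
vaddr=510: (3,3) not in TLB -> MISS, insert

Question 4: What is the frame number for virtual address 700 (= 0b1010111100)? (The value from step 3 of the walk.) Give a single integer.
Answer: 54

Derivation:
vaddr = 700: l1_idx=5, l2_idx=1
L1[5] = 0; L2[0][1] = 54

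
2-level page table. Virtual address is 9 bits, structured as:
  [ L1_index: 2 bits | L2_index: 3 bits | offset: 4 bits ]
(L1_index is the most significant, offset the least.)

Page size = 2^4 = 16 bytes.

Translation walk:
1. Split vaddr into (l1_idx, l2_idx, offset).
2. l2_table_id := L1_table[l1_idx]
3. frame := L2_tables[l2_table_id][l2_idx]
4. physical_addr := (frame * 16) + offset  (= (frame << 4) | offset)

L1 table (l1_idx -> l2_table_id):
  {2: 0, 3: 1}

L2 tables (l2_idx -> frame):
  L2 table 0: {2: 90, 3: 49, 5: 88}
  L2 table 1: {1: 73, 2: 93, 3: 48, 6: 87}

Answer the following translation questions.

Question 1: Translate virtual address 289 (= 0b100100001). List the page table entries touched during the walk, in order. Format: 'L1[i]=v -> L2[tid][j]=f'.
Answer: L1[2]=0 -> L2[0][2]=90

Derivation:
vaddr = 289 = 0b100100001
Split: l1_idx=2, l2_idx=2, offset=1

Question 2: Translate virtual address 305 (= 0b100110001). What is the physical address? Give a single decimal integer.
Answer: 785

Derivation:
vaddr = 305 = 0b100110001
Split: l1_idx=2, l2_idx=3, offset=1
L1[2] = 0
L2[0][3] = 49
paddr = 49 * 16 + 1 = 785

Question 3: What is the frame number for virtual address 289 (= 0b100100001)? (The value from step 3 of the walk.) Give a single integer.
vaddr = 289: l1_idx=2, l2_idx=2
L1[2] = 0; L2[0][2] = 90

Answer: 90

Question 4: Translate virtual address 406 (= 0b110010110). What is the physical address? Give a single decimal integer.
Answer: 1174

Derivation:
vaddr = 406 = 0b110010110
Split: l1_idx=3, l2_idx=1, offset=6
L1[3] = 1
L2[1][1] = 73
paddr = 73 * 16 + 6 = 1174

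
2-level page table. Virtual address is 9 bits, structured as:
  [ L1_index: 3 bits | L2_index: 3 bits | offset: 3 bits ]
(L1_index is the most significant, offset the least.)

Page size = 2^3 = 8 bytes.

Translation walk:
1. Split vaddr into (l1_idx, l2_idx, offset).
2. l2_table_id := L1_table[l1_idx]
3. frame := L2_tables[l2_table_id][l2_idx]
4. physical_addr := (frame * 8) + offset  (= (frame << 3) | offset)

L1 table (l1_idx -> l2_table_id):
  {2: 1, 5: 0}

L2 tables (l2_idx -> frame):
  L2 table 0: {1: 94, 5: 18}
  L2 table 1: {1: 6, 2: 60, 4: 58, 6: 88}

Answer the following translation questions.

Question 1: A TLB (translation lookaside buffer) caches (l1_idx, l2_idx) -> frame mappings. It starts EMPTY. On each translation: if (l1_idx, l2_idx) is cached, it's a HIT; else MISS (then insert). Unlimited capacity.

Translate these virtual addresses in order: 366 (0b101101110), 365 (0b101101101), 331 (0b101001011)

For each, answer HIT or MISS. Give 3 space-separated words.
vaddr=366: (5,5) not in TLB -> MISS, insert
vaddr=365: (5,5) in TLB -> HIT
vaddr=331: (5,1) not in TLB -> MISS, insert

Answer: MISS HIT MISS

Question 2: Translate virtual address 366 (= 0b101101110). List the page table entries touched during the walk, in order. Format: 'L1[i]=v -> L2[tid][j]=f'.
vaddr = 366 = 0b101101110
Split: l1_idx=5, l2_idx=5, offset=6

Answer: L1[5]=0 -> L2[0][5]=18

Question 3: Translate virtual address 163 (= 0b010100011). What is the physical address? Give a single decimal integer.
vaddr = 163 = 0b010100011
Split: l1_idx=2, l2_idx=4, offset=3
L1[2] = 1
L2[1][4] = 58
paddr = 58 * 8 + 3 = 467

Answer: 467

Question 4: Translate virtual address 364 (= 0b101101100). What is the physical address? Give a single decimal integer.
vaddr = 364 = 0b101101100
Split: l1_idx=5, l2_idx=5, offset=4
L1[5] = 0
L2[0][5] = 18
paddr = 18 * 8 + 4 = 148

Answer: 148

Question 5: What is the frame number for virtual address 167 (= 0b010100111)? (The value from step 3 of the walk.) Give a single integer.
Answer: 58

Derivation:
vaddr = 167: l1_idx=2, l2_idx=4
L1[2] = 1; L2[1][4] = 58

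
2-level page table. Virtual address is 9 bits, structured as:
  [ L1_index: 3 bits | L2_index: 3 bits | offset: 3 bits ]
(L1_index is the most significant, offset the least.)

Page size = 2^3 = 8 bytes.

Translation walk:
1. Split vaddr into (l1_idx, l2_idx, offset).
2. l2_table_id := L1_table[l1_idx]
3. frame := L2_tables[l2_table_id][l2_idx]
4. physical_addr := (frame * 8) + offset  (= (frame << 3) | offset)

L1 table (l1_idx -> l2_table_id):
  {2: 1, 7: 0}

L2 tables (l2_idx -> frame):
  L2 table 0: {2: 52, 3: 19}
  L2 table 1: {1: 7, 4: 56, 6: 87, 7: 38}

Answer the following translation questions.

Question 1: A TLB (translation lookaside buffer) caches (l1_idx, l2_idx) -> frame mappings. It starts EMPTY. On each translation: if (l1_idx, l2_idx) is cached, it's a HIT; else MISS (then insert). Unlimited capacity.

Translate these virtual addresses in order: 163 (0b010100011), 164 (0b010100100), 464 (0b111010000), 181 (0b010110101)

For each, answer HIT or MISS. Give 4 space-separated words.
Answer: MISS HIT MISS MISS

Derivation:
vaddr=163: (2,4) not in TLB -> MISS, insert
vaddr=164: (2,4) in TLB -> HIT
vaddr=464: (7,2) not in TLB -> MISS, insert
vaddr=181: (2,6) not in TLB -> MISS, insert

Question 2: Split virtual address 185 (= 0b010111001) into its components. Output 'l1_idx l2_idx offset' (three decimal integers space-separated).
vaddr = 185 = 0b010111001
  top 3 bits -> l1_idx = 2
  next 3 bits -> l2_idx = 7
  bottom 3 bits -> offset = 1

Answer: 2 7 1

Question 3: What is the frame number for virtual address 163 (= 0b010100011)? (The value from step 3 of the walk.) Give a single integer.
vaddr = 163: l1_idx=2, l2_idx=4
L1[2] = 1; L2[1][4] = 56

Answer: 56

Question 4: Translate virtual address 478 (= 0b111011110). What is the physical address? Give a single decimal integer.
Answer: 158

Derivation:
vaddr = 478 = 0b111011110
Split: l1_idx=7, l2_idx=3, offset=6
L1[7] = 0
L2[0][3] = 19
paddr = 19 * 8 + 6 = 158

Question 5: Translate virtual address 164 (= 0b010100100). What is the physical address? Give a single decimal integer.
Answer: 452

Derivation:
vaddr = 164 = 0b010100100
Split: l1_idx=2, l2_idx=4, offset=4
L1[2] = 1
L2[1][4] = 56
paddr = 56 * 8 + 4 = 452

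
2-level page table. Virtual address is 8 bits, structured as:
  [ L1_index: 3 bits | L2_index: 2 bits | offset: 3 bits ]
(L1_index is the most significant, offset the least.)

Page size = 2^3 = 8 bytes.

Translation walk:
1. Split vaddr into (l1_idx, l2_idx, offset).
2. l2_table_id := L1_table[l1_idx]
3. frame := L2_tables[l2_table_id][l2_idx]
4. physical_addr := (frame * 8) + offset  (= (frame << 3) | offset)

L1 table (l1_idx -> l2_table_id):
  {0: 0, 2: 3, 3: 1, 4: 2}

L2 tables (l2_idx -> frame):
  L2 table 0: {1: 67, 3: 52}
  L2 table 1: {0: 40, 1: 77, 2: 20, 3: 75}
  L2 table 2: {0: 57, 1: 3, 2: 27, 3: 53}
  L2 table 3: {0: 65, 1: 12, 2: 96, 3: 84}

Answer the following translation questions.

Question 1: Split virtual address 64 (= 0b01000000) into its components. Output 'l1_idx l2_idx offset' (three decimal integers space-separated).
Answer: 2 0 0

Derivation:
vaddr = 64 = 0b01000000
  top 3 bits -> l1_idx = 2
  next 2 bits -> l2_idx = 0
  bottom 3 bits -> offset = 0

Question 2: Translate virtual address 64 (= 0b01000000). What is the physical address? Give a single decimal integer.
Answer: 520

Derivation:
vaddr = 64 = 0b01000000
Split: l1_idx=2, l2_idx=0, offset=0
L1[2] = 3
L2[3][0] = 65
paddr = 65 * 8 + 0 = 520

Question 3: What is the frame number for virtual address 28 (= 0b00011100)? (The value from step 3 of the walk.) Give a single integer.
vaddr = 28: l1_idx=0, l2_idx=3
L1[0] = 0; L2[0][3] = 52

Answer: 52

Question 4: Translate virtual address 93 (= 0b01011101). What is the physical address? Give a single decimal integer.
vaddr = 93 = 0b01011101
Split: l1_idx=2, l2_idx=3, offset=5
L1[2] = 3
L2[3][3] = 84
paddr = 84 * 8 + 5 = 677

Answer: 677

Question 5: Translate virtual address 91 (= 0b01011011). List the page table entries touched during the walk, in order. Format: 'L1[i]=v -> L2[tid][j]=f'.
Answer: L1[2]=3 -> L2[3][3]=84

Derivation:
vaddr = 91 = 0b01011011
Split: l1_idx=2, l2_idx=3, offset=3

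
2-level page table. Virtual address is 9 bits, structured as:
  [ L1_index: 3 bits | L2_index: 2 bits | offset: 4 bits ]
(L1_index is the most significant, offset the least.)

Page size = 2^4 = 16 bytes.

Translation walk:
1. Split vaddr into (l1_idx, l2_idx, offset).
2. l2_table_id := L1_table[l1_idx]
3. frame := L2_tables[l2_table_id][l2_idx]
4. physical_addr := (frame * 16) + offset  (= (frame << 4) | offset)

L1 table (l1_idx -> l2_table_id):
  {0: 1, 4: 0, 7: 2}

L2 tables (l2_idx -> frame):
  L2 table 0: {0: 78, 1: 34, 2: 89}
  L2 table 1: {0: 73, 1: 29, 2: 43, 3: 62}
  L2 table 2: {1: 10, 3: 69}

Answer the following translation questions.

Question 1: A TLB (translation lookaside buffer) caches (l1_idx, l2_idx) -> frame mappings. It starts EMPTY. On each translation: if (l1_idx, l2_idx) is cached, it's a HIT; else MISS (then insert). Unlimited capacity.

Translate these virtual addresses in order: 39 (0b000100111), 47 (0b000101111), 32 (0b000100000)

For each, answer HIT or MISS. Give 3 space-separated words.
vaddr=39: (0,2) not in TLB -> MISS, insert
vaddr=47: (0,2) in TLB -> HIT
vaddr=32: (0,2) in TLB -> HIT

Answer: MISS HIT HIT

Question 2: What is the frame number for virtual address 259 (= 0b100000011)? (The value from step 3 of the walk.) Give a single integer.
Answer: 78

Derivation:
vaddr = 259: l1_idx=4, l2_idx=0
L1[4] = 0; L2[0][0] = 78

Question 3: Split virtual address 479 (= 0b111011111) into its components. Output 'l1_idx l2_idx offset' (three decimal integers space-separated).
vaddr = 479 = 0b111011111
  top 3 bits -> l1_idx = 7
  next 2 bits -> l2_idx = 1
  bottom 4 bits -> offset = 15

Answer: 7 1 15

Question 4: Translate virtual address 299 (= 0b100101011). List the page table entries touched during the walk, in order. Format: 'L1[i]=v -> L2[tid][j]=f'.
vaddr = 299 = 0b100101011
Split: l1_idx=4, l2_idx=2, offset=11

Answer: L1[4]=0 -> L2[0][2]=89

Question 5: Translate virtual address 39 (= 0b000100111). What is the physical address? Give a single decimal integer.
Answer: 695

Derivation:
vaddr = 39 = 0b000100111
Split: l1_idx=0, l2_idx=2, offset=7
L1[0] = 1
L2[1][2] = 43
paddr = 43 * 16 + 7 = 695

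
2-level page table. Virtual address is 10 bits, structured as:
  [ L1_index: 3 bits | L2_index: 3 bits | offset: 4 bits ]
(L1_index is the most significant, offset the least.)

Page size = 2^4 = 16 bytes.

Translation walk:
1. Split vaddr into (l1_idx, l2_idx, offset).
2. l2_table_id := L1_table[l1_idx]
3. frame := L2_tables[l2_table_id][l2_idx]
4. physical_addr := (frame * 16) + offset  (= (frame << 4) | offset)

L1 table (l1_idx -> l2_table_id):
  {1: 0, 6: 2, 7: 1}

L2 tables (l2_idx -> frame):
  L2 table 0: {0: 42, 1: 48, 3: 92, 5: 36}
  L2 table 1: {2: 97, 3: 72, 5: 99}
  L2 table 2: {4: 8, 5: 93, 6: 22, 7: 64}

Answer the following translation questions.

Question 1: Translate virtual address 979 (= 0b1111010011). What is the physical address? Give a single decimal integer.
Answer: 1587

Derivation:
vaddr = 979 = 0b1111010011
Split: l1_idx=7, l2_idx=5, offset=3
L1[7] = 1
L2[1][5] = 99
paddr = 99 * 16 + 3 = 1587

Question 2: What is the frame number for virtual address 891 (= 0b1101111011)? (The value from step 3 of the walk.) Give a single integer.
vaddr = 891: l1_idx=6, l2_idx=7
L1[6] = 2; L2[2][7] = 64

Answer: 64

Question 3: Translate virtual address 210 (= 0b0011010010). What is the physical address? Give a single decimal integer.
Answer: 578

Derivation:
vaddr = 210 = 0b0011010010
Split: l1_idx=1, l2_idx=5, offset=2
L1[1] = 0
L2[0][5] = 36
paddr = 36 * 16 + 2 = 578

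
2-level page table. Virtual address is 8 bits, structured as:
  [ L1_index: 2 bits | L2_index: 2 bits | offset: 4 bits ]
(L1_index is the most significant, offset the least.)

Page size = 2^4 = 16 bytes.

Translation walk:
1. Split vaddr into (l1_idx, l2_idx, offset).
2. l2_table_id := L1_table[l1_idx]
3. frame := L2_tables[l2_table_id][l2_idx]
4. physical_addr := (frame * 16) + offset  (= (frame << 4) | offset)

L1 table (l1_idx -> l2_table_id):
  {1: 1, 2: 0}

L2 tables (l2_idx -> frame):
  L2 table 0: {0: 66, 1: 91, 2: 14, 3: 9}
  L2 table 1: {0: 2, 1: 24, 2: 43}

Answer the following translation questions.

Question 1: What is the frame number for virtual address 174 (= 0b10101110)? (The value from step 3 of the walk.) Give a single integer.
Answer: 14

Derivation:
vaddr = 174: l1_idx=2, l2_idx=2
L1[2] = 0; L2[0][2] = 14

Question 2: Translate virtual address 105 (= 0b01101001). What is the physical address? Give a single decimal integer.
vaddr = 105 = 0b01101001
Split: l1_idx=1, l2_idx=2, offset=9
L1[1] = 1
L2[1][2] = 43
paddr = 43 * 16 + 9 = 697

Answer: 697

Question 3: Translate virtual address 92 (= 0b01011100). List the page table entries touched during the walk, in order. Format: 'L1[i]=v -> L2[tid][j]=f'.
Answer: L1[1]=1 -> L2[1][1]=24

Derivation:
vaddr = 92 = 0b01011100
Split: l1_idx=1, l2_idx=1, offset=12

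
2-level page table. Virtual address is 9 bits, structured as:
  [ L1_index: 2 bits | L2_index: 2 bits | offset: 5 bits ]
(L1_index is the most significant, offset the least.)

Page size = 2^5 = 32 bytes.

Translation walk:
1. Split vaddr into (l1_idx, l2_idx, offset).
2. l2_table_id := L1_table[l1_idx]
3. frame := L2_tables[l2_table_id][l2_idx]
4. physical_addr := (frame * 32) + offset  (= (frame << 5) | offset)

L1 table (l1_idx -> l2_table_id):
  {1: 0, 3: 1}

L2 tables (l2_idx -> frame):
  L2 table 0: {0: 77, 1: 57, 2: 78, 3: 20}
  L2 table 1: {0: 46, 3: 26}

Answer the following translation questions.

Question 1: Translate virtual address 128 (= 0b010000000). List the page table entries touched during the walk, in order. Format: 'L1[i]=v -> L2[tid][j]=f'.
Answer: L1[1]=0 -> L2[0][0]=77

Derivation:
vaddr = 128 = 0b010000000
Split: l1_idx=1, l2_idx=0, offset=0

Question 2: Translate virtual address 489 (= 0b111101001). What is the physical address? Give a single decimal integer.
vaddr = 489 = 0b111101001
Split: l1_idx=3, l2_idx=3, offset=9
L1[3] = 1
L2[1][3] = 26
paddr = 26 * 32 + 9 = 841

Answer: 841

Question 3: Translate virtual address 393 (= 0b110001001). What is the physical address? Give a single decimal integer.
Answer: 1481

Derivation:
vaddr = 393 = 0b110001001
Split: l1_idx=3, l2_idx=0, offset=9
L1[3] = 1
L2[1][0] = 46
paddr = 46 * 32 + 9 = 1481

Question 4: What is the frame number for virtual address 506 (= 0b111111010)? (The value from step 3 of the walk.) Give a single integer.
Answer: 26

Derivation:
vaddr = 506: l1_idx=3, l2_idx=3
L1[3] = 1; L2[1][3] = 26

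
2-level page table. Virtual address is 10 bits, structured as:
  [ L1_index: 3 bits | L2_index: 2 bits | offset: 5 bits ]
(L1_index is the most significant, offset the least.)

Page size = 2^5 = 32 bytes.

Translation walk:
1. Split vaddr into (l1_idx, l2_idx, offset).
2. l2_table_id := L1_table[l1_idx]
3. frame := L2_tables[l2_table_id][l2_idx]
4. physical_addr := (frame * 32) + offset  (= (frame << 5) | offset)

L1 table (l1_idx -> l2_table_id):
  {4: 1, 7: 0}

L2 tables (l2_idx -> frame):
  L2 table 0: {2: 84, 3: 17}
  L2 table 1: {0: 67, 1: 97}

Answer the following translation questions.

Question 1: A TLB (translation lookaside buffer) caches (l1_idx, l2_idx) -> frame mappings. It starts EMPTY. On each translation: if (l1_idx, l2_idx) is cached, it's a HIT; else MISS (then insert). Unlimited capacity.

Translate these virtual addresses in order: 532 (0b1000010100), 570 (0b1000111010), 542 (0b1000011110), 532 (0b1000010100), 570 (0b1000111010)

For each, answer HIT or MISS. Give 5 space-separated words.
Answer: MISS MISS HIT HIT HIT

Derivation:
vaddr=532: (4,0) not in TLB -> MISS, insert
vaddr=570: (4,1) not in TLB -> MISS, insert
vaddr=542: (4,0) in TLB -> HIT
vaddr=532: (4,0) in TLB -> HIT
vaddr=570: (4,1) in TLB -> HIT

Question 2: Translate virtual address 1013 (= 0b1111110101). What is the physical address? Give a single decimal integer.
Answer: 565

Derivation:
vaddr = 1013 = 0b1111110101
Split: l1_idx=7, l2_idx=3, offset=21
L1[7] = 0
L2[0][3] = 17
paddr = 17 * 32 + 21 = 565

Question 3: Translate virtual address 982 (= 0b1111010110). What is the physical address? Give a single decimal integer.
vaddr = 982 = 0b1111010110
Split: l1_idx=7, l2_idx=2, offset=22
L1[7] = 0
L2[0][2] = 84
paddr = 84 * 32 + 22 = 2710

Answer: 2710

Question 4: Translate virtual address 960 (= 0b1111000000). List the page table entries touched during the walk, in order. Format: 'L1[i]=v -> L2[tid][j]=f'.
Answer: L1[7]=0 -> L2[0][2]=84

Derivation:
vaddr = 960 = 0b1111000000
Split: l1_idx=7, l2_idx=2, offset=0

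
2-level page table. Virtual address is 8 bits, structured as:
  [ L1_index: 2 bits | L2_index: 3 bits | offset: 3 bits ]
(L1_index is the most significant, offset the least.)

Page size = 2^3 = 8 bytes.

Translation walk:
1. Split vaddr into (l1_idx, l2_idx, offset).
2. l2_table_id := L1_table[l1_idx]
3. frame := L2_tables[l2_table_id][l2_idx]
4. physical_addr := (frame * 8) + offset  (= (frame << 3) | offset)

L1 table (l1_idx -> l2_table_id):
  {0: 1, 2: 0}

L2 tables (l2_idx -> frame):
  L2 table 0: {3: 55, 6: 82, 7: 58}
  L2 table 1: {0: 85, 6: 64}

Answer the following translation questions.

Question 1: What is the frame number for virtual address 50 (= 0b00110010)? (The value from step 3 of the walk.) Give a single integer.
vaddr = 50: l1_idx=0, l2_idx=6
L1[0] = 1; L2[1][6] = 64

Answer: 64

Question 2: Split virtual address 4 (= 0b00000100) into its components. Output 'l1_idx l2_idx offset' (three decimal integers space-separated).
Answer: 0 0 4

Derivation:
vaddr = 4 = 0b00000100
  top 2 bits -> l1_idx = 0
  next 3 bits -> l2_idx = 0
  bottom 3 bits -> offset = 4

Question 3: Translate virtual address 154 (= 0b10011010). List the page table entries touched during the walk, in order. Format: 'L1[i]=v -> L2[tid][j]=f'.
Answer: L1[2]=0 -> L2[0][3]=55

Derivation:
vaddr = 154 = 0b10011010
Split: l1_idx=2, l2_idx=3, offset=2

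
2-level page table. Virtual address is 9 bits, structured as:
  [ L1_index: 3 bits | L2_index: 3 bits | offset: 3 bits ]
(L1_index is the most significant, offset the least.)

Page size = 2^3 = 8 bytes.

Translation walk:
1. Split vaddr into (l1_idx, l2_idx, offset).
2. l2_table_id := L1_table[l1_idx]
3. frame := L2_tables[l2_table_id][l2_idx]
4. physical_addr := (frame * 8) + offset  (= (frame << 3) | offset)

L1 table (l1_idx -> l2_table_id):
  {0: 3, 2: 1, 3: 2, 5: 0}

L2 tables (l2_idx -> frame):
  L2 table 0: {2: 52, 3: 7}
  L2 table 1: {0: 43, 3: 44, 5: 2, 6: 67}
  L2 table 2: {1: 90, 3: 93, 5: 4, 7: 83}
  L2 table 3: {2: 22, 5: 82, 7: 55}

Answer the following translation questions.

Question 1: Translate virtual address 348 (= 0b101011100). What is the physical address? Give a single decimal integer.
Answer: 60

Derivation:
vaddr = 348 = 0b101011100
Split: l1_idx=5, l2_idx=3, offset=4
L1[5] = 0
L2[0][3] = 7
paddr = 7 * 8 + 4 = 60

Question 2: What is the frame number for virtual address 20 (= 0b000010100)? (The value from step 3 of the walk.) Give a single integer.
Answer: 22

Derivation:
vaddr = 20: l1_idx=0, l2_idx=2
L1[0] = 3; L2[3][2] = 22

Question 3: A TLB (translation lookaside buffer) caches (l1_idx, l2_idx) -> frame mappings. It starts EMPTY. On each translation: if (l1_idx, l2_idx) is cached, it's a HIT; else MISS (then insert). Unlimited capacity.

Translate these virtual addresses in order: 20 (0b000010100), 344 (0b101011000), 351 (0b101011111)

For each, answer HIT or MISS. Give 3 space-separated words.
Answer: MISS MISS HIT

Derivation:
vaddr=20: (0,2) not in TLB -> MISS, insert
vaddr=344: (5,3) not in TLB -> MISS, insert
vaddr=351: (5,3) in TLB -> HIT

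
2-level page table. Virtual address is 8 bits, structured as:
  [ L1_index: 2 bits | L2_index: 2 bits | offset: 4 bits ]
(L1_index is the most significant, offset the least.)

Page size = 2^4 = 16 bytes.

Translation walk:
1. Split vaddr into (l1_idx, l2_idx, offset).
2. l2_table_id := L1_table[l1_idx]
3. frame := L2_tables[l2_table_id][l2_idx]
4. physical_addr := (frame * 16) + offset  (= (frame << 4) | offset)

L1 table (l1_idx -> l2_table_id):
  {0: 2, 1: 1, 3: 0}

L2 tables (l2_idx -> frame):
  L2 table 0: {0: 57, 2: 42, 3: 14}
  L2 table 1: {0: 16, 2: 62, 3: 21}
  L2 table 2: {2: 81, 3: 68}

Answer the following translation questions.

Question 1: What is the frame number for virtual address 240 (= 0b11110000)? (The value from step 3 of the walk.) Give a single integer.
vaddr = 240: l1_idx=3, l2_idx=3
L1[3] = 0; L2[0][3] = 14

Answer: 14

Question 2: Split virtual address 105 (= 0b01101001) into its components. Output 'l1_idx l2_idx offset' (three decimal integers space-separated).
vaddr = 105 = 0b01101001
  top 2 bits -> l1_idx = 1
  next 2 bits -> l2_idx = 2
  bottom 4 bits -> offset = 9

Answer: 1 2 9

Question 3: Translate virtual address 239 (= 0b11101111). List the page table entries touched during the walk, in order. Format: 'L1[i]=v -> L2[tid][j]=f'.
Answer: L1[3]=0 -> L2[0][2]=42

Derivation:
vaddr = 239 = 0b11101111
Split: l1_idx=3, l2_idx=2, offset=15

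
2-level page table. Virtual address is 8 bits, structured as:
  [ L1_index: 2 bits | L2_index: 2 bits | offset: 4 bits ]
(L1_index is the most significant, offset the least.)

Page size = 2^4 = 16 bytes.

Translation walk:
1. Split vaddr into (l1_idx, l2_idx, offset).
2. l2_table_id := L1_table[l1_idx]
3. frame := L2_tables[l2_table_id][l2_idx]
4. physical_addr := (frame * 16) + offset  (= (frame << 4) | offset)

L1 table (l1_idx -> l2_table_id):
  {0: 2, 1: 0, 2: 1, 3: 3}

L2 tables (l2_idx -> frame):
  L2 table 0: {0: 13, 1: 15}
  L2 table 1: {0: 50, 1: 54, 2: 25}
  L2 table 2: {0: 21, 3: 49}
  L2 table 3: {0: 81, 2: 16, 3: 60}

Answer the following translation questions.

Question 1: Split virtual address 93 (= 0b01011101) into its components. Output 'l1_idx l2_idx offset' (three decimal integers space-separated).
vaddr = 93 = 0b01011101
  top 2 bits -> l1_idx = 1
  next 2 bits -> l2_idx = 1
  bottom 4 bits -> offset = 13

Answer: 1 1 13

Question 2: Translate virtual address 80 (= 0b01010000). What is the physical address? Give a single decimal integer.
vaddr = 80 = 0b01010000
Split: l1_idx=1, l2_idx=1, offset=0
L1[1] = 0
L2[0][1] = 15
paddr = 15 * 16 + 0 = 240

Answer: 240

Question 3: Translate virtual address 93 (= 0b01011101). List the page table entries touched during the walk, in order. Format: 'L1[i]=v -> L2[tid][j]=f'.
vaddr = 93 = 0b01011101
Split: l1_idx=1, l2_idx=1, offset=13

Answer: L1[1]=0 -> L2[0][1]=15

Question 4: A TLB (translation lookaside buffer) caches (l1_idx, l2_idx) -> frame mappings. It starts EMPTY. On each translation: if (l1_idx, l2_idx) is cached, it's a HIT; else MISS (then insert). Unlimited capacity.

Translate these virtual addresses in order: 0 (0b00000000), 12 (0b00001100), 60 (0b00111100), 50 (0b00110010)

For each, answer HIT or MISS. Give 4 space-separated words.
Answer: MISS HIT MISS HIT

Derivation:
vaddr=0: (0,0) not in TLB -> MISS, insert
vaddr=12: (0,0) in TLB -> HIT
vaddr=60: (0,3) not in TLB -> MISS, insert
vaddr=50: (0,3) in TLB -> HIT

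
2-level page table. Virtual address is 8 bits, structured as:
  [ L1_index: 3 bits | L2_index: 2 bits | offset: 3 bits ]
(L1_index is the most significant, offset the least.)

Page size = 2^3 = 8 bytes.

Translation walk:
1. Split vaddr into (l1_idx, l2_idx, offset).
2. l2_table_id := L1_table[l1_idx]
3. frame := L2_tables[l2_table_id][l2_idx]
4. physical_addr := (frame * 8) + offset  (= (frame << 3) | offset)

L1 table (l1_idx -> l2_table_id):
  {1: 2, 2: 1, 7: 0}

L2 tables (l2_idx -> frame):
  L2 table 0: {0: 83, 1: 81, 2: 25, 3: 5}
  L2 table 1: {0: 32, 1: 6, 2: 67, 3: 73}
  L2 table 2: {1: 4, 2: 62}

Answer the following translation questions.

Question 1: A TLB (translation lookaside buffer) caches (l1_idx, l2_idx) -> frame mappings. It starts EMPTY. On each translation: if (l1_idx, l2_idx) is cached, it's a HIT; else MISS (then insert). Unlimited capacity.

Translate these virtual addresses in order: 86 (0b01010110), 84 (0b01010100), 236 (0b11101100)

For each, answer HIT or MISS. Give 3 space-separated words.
vaddr=86: (2,2) not in TLB -> MISS, insert
vaddr=84: (2,2) in TLB -> HIT
vaddr=236: (7,1) not in TLB -> MISS, insert

Answer: MISS HIT MISS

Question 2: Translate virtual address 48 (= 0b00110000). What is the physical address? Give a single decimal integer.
Answer: 496

Derivation:
vaddr = 48 = 0b00110000
Split: l1_idx=1, l2_idx=2, offset=0
L1[1] = 2
L2[2][2] = 62
paddr = 62 * 8 + 0 = 496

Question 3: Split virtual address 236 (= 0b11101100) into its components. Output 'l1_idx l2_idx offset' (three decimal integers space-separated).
vaddr = 236 = 0b11101100
  top 3 bits -> l1_idx = 7
  next 2 bits -> l2_idx = 1
  bottom 3 bits -> offset = 4

Answer: 7 1 4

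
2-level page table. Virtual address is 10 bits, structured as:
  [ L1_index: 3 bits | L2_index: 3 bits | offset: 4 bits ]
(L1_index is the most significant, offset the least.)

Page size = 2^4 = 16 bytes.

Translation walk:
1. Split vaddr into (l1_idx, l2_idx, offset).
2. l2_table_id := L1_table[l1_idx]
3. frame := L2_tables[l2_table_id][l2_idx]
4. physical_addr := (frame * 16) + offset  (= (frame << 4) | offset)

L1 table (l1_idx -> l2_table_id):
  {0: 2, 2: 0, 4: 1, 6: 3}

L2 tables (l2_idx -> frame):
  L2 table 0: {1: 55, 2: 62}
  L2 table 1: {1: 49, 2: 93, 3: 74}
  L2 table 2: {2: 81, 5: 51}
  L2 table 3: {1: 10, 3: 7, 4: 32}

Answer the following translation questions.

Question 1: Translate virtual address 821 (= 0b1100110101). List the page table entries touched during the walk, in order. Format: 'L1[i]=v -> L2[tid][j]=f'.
Answer: L1[6]=3 -> L2[3][3]=7

Derivation:
vaddr = 821 = 0b1100110101
Split: l1_idx=6, l2_idx=3, offset=5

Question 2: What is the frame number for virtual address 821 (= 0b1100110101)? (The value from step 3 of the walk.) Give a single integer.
Answer: 7

Derivation:
vaddr = 821: l1_idx=6, l2_idx=3
L1[6] = 3; L2[3][3] = 7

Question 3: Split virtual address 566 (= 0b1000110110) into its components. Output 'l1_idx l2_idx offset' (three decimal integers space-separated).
vaddr = 566 = 0b1000110110
  top 3 bits -> l1_idx = 4
  next 3 bits -> l2_idx = 3
  bottom 4 bits -> offset = 6

Answer: 4 3 6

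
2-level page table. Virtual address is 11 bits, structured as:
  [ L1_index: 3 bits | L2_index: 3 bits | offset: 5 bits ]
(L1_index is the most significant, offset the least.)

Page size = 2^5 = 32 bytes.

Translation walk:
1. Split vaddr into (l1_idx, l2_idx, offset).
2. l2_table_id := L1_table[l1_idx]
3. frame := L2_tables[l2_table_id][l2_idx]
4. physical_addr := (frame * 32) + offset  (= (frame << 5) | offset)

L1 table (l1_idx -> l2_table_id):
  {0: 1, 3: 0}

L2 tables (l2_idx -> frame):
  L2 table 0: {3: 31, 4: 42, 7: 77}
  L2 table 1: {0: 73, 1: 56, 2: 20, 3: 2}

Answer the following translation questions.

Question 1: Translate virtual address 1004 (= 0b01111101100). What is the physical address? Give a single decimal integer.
vaddr = 1004 = 0b01111101100
Split: l1_idx=3, l2_idx=7, offset=12
L1[3] = 0
L2[0][7] = 77
paddr = 77 * 32 + 12 = 2476

Answer: 2476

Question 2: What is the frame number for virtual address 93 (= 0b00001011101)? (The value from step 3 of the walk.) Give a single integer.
vaddr = 93: l1_idx=0, l2_idx=2
L1[0] = 1; L2[1][2] = 20

Answer: 20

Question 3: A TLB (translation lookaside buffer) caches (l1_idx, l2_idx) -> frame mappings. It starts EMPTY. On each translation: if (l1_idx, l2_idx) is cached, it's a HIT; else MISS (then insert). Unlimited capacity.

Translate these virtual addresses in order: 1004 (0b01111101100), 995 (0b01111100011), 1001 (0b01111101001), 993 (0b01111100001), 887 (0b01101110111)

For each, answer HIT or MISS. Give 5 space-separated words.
Answer: MISS HIT HIT HIT MISS

Derivation:
vaddr=1004: (3,7) not in TLB -> MISS, insert
vaddr=995: (3,7) in TLB -> HIT
vaddr=1001: (3,7) in TLB -> HIT
vaddr=993: (3,7) in TLB -> HIT
vaddr=887: (3,3) not in TLB -> MISS, insert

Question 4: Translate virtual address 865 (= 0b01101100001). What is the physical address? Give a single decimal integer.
Answer: 993

Derivation:
vaddr = 865 = 0b01101100001
Split: l1_idx=3, l2_idx=3, offset=1
L1[3] = 0
L2[0][3] = 31
paddr = 31 * 32 + 1 = 993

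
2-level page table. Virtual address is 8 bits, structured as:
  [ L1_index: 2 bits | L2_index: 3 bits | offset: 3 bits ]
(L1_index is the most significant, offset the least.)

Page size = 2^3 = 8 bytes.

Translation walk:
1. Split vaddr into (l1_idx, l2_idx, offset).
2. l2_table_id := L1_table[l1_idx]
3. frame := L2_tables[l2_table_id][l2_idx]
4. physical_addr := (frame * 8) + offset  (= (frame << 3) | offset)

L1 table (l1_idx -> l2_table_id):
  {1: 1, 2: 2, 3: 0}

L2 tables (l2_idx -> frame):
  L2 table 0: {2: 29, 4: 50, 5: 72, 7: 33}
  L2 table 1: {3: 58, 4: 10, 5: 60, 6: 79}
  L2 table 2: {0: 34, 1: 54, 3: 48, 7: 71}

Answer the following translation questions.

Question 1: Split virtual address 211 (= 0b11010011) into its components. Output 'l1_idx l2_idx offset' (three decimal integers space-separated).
Answer: 3 2 3

Derivation:
vaddr = 211 = 0b11010011
  top 2 bits -> l1_idx = 3
  next 3 bits -> l2_idx = 2
  bottom 3 bits -> offset = 3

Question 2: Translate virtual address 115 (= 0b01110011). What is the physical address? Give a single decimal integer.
vaddr = 115 = 0b01110011
Split: l1_idx=1, l2_idx=6, offset=3
L1[1] = 1
L2[1][6] = 79
paddr = 79 * 8 + 3 = 635

Answer: 635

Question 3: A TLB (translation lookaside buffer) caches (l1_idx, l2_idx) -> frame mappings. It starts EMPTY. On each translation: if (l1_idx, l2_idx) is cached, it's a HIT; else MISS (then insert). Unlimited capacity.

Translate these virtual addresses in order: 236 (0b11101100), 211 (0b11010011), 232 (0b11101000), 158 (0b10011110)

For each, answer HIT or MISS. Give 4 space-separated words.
Answer: MISS MISS HIT MISS

Derivation:
vaddr=236: (3,5) not in TLB -> MISS, insert
vaddr=211: (3,2) not in TLB -> MISS, insert
vaddr=232: (3,5) in TLB -> HIT
vaddr=158: (2,3) not in TLB -> MISS, insert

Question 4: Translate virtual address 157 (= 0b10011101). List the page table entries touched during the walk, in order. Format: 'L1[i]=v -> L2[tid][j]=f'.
vaddr = 157 = 0b10011101
Split: l1_idx=2, l2_idx=3, offset=5

Answer: L1[2]=2 -> L2[2][3]=48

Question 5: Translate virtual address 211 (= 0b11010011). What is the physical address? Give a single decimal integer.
vaddr = 211 = 0b11010011
Split: l1_idx=3, l2_idx=2, offset=3
L1[3] = 0
L2[0][2] = 29
paddr = 29 * 8 + 3 = 235

Answer: 235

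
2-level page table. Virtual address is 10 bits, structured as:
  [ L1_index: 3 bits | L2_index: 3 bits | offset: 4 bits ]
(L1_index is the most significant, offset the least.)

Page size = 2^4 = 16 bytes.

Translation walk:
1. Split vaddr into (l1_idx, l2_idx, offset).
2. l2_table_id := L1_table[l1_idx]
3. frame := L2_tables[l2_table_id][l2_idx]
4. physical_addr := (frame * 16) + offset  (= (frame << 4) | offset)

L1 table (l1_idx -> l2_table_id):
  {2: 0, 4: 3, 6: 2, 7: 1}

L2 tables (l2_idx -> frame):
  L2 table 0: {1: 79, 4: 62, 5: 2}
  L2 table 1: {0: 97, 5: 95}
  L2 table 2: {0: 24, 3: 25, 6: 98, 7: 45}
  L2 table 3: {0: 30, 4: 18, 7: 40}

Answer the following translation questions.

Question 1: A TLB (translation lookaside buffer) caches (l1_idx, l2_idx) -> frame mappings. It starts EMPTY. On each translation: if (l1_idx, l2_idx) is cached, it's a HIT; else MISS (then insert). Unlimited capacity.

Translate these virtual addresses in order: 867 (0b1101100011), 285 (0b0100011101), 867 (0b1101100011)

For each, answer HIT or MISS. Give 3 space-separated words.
vaddr=867: (6,6) not in TLB -> MISS, insert
vaddr=285: (2,1) not in TLB -> MISS, insert
vaddr=867: (6,6) in TLB -> HIT

Answer: MISS MISS HIT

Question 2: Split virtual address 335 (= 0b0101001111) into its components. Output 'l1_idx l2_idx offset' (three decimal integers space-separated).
Answer: 2 4 15

Derivation:
vaddr = 335 = 0b0101001111
  top 3 bits -> l1_idx = 2
  next 3 bits -> l2_idx = 4
  bottom 4 bits -> offset = 15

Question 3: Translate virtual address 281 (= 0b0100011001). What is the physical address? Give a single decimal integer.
vaddr = 281 = 0b0100011001
Split: l1_idx=2, l2_idx=1, offset=9
L1[2] = 0
L2[0][1] = 79
paddr = 79 * 16 + 9 = 1273

Answer: 1273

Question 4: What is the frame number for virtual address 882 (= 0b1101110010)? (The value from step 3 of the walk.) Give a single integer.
Answer: 45

Derivation:
vaddr = 882: l1_idx=6, l2_idx=7
L1[6] = 2; L2[2][7] = 45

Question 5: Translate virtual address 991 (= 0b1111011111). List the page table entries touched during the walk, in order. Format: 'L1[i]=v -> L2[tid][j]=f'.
Answer: L1[7]=1 -> L2[1][5]=95

Derivation:
vaddr = 991 = 0b1111011111
Split: l1_idx=7, l2_idx=5, offset=15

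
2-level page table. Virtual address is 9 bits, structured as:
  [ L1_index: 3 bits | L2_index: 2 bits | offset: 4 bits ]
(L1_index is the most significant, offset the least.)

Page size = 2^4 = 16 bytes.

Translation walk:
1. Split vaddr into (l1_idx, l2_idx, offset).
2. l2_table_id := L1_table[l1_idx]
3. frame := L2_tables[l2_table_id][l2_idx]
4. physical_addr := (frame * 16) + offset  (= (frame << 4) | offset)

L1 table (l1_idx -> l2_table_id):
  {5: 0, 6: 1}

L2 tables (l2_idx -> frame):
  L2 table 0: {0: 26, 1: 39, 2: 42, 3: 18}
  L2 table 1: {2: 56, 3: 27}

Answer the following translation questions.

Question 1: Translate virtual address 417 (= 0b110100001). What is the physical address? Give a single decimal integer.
vaddr = 417 = 0b110100001
Split: l1_idx=6, l2_idx=2, offset=1
L1[6] = 1
L2[1][2] = 56
paddr = 56 * 16 + 1 = 897

Answer: 897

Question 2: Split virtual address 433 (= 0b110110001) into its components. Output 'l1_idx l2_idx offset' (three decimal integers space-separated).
Answer: 6 3 1

Derivation:
vaddr = 433 = 0b110110001
  top 3 bits -> l1_idx = 6
  next 2 bits -> l2_idx = 3
  bottom 4 bits -> offset = 1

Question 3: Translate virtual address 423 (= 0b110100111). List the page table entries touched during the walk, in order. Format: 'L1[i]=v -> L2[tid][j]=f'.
Answer: L1[6]=1 -> L2[1][2]=56

Derivation:
vaddr = 423 = 0b110100111
Split: l1_idx=6, l2_idx=2, offset=7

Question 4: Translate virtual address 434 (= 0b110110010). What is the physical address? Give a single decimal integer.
Answer: 434

Derivation:
vaddr = 434 = 0b110110010
Split: l1_idx=6, l2_idx=3, offset=2
L1[6] = 1
L2[1][3] = 27
paddr = 27 * 16 + 2 = 434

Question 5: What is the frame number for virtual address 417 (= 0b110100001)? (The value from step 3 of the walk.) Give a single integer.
Answer: 56

Derivation:
vaddr = 417: l1_idx=6, l2_idx=2
L1[6] = 1; L2[1][2] = 56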